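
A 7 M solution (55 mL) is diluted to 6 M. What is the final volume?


C1V1 = C2V2
7 × 55 = 6 × V2
V2 = 385/6 = 64.17 mL

64.17 mL


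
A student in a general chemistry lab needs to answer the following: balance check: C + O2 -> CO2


Equation: C + O2 -> CO2
Check atoms: C: 1=1, O: 2=2
Balanced

Yes, balanced


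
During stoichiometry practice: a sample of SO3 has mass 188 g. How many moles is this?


M(SO3) = 80.07 g/mol
n = mass/M = 188/80.07 = 2.3479 mol

2.3479 mol


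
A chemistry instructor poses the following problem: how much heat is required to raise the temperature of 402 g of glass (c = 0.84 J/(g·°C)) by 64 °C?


q = mcΔT = 402 × 0.84 × 64
= 21611.52 J

21611.52 J


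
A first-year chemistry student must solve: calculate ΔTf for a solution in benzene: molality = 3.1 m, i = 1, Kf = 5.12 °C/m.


ΔTf = Kf × m × i
= 5.12 × 3.1 × 1
= 15.872 °C

15.872 °C


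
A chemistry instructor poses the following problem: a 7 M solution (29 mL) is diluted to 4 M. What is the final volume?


C1V1 = C2V2
7 × 29 = 4 × V2
V2 = 203/4 = 50.75 mL

50.75 mL


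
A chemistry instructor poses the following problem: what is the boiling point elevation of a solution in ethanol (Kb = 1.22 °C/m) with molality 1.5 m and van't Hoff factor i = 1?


ΔTb = Kb × m × i
= 1.22 × 1.5 × 1
= 1.83 °C

1.83 °C


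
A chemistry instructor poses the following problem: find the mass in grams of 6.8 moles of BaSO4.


M(BaSO4) = 233.4 g/mol
mass = n × M = 6.8 × 233.4 = 1587.12 g

1587.12 g


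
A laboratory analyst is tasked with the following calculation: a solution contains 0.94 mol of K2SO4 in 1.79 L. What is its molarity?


M = n/V = 0.94/1.79 = 0.525 mol/L

0.525 M


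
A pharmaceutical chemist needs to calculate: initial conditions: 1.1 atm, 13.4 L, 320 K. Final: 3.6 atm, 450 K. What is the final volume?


P1V1/T1 = P2V2/T2
V2 = P1V1T2/(T1P2)
= 1.1×13.4×450/(320×3.6)
= 5.758 L

5.758 L


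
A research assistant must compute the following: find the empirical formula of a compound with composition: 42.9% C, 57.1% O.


Assume 100 g sample. Moles of each element:
  C: 42.9/12.01 = 3.572 mol
  O: 57.1/16.0 = 3.569 mol
Divide by smallest (3.569):
  C: 3.572/3.569 = 1.0
  O: 3.569/3.569 = 1.0
Empirical formula: CO

CO


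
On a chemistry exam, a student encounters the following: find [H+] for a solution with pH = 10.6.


[H+] = 10^(-pH) = 10^(-10.6)
= 2.51×10^-11 M

2.51×10^-11 M


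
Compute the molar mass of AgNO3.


M(AgNO3) = 1×107.87 + 1×14.01 + 3×16.0
= 107.87 + 14.01 + 48.0
= 169.88 g/mol

169.88 g/mol


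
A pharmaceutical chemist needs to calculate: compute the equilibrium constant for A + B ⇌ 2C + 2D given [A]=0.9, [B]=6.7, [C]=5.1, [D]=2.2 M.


Kc = [C]^2[D]^2/([A][B])
= (5.1^2 × 2.2^2)/(0.9^1 × 6.7^1)
= 125.8884/6.03
= 20.88

20.88


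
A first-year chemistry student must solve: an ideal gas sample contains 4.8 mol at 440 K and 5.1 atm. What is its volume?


PV = nRT  (R = 0.08206 L·atm/(mol·K))
V = nRT/P = 4.8×0.08206×440/5.1
= 33.982 L

33.982 L


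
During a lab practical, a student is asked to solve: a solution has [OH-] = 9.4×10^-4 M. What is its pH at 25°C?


pOH = -log10([OH-]) = -log10(9.4×10^-4)
= 4 - log10(9.4) = 3.03
pH = 14 - pOH = 14 - 3.03 = 10.97

10.97


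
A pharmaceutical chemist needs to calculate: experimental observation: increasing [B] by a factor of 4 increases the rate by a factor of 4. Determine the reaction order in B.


rate ∝ [B]^n
4^n = 4 → n = 1
Order in B: 1

1


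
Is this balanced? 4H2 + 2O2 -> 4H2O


Equation: 4H2 + 2O2 -> 4H2O
Check atoms: H: 8=8, O: 4=4
Balanced

Yes, balanced


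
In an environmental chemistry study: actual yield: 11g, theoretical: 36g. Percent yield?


% yield = actual/theoretical × 100
= 11/36 × 100
= 30.56%

30.56%


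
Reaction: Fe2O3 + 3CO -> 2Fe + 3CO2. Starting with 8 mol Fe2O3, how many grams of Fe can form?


Mole ratio Fe:Fe2O3 = 2:1
n(Fe) = 8 × 2/1 = 16.000 mol
mass = 16.000 × 55.85 = 893.6 g

893.6 g


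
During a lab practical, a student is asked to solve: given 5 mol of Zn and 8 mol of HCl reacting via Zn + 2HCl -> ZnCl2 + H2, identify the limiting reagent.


Mole ratio available / coefficient:
  Zn: 5/1 = 5.000
  HCl: 8/2 = 4.000
Smaller ratio is limiting.

HCl


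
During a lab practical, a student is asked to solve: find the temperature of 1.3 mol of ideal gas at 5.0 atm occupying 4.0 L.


PV = nRT  (R = 0.08206 L·atm/(mol·K))
T = PV/(nR) = 5.0×4.0/(1.3×0.08206)
= 20.00/0.106678
= 187.48 K

187.48 K


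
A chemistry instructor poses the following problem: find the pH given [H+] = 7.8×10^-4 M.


pH = -log10([H+]) = -log10(7.8×10^-4)
= 4 - log10(7.8)
= 4 - 0.89
= 3.11

3.11


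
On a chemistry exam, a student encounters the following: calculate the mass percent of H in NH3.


M(NH3) = 1×14.01 + 3×1.008 = 17.034 g/mol
Mass of H = 3 × 1.008 = 3.024 g/mol
% H = 3.024/17.034 × 100 = 17.75%

17.75%


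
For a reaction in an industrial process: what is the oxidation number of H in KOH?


H is +1 with nonmetals
Oxidation number: +1

+1


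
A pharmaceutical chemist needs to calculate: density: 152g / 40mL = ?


ρ = mass/volume
= 152/40
= 3.8 g/mL

3.8 g/mL


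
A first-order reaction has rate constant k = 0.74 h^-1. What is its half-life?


t½ = ln2/k = 0.693147/(0.74 h^-1)
= 0.9367 h

0.9367 h


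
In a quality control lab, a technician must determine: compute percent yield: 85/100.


% yield = actual/theoretical × 100
= 85/100 × 100
= 85.0%

85.0%


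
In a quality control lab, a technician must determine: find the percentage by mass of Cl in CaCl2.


M(CaCl2) = 1×40.08 + 2×35.45 = 110.98 g/mol
Mass of Cl = 2 × 35.45 = 70.90 g/mol
% Cl = 70.90/110.98 × 100 = 63.89%

63.89%


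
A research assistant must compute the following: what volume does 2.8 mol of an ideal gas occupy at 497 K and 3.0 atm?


PV = nRT  (R = 0.08206 L·atm/(mol·K))
V = nRT/P = 2.8×0.08206×497/3.0
= 38.065 L

38.065 L


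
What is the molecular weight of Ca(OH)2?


M(Ca(OH)2) = 1×40.08 + 2×16.0 + 2×1.008
= 40.08 + 32.0 + 2.02
= 74.1 g/mol

74.1 g/mol


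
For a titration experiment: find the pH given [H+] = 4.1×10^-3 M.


pH = -log10([H+]) = -log10(4.1×10^-3)
= 3 - log10(4.1)
= 3 - 0.61
= 2.39

2.39


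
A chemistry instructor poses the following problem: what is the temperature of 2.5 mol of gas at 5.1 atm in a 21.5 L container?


PV = nRT  (R = 0.08206 L·atm/(mol·K))
T = PV/(nR) = 5.1×21.5/(2.5×0.08206)
= 109.65/0.205150
= 534.49 K

534.49 K


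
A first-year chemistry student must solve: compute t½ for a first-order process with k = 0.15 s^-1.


t½ = ln2/k = 0.693147/(0.15 s^-1)
= 4.621 s

4.621 s


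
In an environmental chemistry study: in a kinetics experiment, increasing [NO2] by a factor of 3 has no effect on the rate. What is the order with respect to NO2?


rate ∝ [NO2]^n
rate ∝ [NO2]^0
Order in NO2: 0

0


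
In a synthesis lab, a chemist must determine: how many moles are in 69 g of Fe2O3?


M(Fe2O3) = 159.7 g/mol
n = mass/M = 69/159.7 = 0.4321 mol

0.4321 mol


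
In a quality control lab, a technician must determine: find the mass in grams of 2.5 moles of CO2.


M(CO2) = 44.01 g/mol
mass = n × M = 2.5 × 44.01 = 110.03 g

110.03 g


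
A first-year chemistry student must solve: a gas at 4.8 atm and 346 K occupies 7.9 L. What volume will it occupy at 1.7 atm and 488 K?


P1V1/T1 = P2V2/T2
V2 = P1V1T2/(T1P2)
= 4.8×7.9×488/(346×1.7)
= 31.46 L

31.46 L


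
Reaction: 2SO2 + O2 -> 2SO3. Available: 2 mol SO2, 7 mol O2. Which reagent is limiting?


Mole ratio available / coefficient:
  SO2: 2/2 = 1.000
  O2: 7/1 = 7.000
Smaller ratio is limiting.

SO2


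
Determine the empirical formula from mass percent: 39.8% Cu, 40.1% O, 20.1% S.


Assume 100 g sample. Moles of each element:
  Cu: 39.8/63.55 = 0.626 mol
  O: 40.1/16.0 = 2.506 mol
  S: 20.1/32.07 = 0.627 mol
Divide by smallest (0.626):
  Cu: 0.626/0.626 = 1.0
  O: 2.506/0.626 = 4.0
  S: 0.627/0.626 = 1.0
Empirical formula: CuSO4

CuSO4


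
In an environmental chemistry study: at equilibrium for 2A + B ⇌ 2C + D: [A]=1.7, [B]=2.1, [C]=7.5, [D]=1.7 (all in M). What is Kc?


Kc = [C]^2[D]/([A]^2[B])
= (7.5^2 × 1.7^1)/(1.7^2 × 2.1^1)
= 95.625/6.069
= 15.76

15.76


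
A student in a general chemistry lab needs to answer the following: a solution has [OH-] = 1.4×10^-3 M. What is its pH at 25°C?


pOH = -log10([OH-]) = -log10(1.4×10^-3)
= 3 - log10(1.4) = 2.85
pH = 14 - pOH = 14 - 2.85 = 11.15

11.15


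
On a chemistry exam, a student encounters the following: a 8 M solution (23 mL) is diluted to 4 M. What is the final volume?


C1V1 = C2V2
8 × 23 = 4 × V2
V2 = 184/4 = 46.0 mL

46.0 mL


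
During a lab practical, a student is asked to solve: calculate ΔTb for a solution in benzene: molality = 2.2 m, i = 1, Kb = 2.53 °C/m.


ΔTb = Kb × m × i
= 2.53 × 2.2 × 1
= 5.566 °C

5.566 °C


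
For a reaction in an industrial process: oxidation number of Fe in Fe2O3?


2x + 3(-2) = 0, so x = +3
Oxidation number: +3

+3


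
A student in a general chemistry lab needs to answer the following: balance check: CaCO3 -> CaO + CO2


Equation: CaCO3 -> CaO + CO2
Check atoms: C: 1=1, Ca: 1=1, O: 3=3
Balanced

Yes, balanced


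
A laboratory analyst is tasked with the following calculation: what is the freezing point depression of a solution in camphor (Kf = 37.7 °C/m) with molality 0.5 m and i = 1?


ΔTf = Kf × m × i
= 37.7 × 0.5 × 1
= 18.85 °C

18.85 °C


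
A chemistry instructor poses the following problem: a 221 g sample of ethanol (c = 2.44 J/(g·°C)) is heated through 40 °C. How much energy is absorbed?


q = mcΔT = 221 × 2.44 × 40
= 21569.60 J

21569.60 J


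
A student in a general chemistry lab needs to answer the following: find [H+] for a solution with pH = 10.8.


[H+] = 10^(-pH) = 10^(-10.8)
= 1.58×10^-11 M

1.58×10^-11 M


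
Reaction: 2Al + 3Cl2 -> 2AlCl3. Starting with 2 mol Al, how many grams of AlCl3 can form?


Mole ratio AlCl3:Al = 2:2
n(AlCl3) = 2 × 2/2 = 2.000 mol
mass = 2.000 × 133.33 = 266.66 g

266.66 g


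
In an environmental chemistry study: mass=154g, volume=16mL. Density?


ρ = mass/volume
= 154/16
= 9.625 g/mL

9.625 g/mL


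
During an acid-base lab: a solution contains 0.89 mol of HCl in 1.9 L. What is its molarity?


M = n/V = 0.89/1.9 = 0.468 mol/L

0.468 M


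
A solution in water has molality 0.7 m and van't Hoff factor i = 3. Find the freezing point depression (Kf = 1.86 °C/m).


ΔTf = Kf × m × i
= 1.86 × 0.7 × 3
= 3.906 °C

3.906 °C


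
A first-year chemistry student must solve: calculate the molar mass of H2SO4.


M(H2SO4) = 2×1.008 + 1×32.07 + 4×16.0
= 2.02 + 32.07 + 64.0
= 98.09 g/mol

98.09 g/mol


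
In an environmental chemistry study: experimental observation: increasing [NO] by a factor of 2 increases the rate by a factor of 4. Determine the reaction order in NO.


rate ∝ [NO]^n
2^n = 4 → n = 2
Order in NO: 2

2


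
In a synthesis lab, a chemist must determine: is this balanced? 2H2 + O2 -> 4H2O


Equation: 2H2 + O2 -> 4H2O
Check atoms: H: 4≠8, O: 2≠4
Not balanced

No, not balanced


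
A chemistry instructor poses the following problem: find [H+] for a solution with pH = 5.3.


[H+] = 10^(-pH) = 10^(-5.3)
= 5.01×10^-6 M

5.01×10^-6 M


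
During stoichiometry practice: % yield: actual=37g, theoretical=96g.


% yield = actual/theoretical × 100
= 37/96 × 100
= 38.54%

38.54%


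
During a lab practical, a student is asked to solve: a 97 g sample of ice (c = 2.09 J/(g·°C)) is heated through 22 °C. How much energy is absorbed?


q = mcΔT = 97 × 2.09 × 22
= 4460.06 J

4460.06 J


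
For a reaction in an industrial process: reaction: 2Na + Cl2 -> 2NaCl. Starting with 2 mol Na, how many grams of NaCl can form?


Mole ratio NaCl:Na = 2:2
n(NaCl) = 2 × 2/2 = 2.000 mol
mass = 2.000 × 58.44 = 116.88 g

116.88 g


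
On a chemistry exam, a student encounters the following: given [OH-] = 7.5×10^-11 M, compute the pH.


pOH = -log10([OH-]) = -log10(7.5×10^-11)
= 11 - log10(7.5) = 10.12
pH = 14 - pOH = 14 - 10.12 = 3.88

3.88


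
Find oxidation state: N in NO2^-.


x + 2(-2) = -1, so x = +3
Oxidation number: +3

+3


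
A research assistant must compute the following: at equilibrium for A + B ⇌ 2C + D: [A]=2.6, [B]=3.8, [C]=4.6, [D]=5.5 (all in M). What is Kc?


Kc = [C]^2[D]/([A][B])
= (4.6^2 × 5.5^1)/(2.6^1 × 3.8^1)
= 116.38/9.88
= 11.78

11.78


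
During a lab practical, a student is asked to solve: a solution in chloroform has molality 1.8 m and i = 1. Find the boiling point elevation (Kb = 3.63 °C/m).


ΔTb = Kb × m × i
= 3.63 × 1.8 × 1
= 6.534 °C

6.534 °C


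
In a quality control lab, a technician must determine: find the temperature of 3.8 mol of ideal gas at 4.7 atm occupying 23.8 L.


PV = nRT  (R = 0.08206 L·atm/(mol·K))
T = PV/(nR) = 4.7×23.8/(3.8×0.08206)
= 111.86/0.311828
= 358.72 K

358.72 K


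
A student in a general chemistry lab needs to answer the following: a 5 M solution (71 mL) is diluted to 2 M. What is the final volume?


C1V1 = C2V2
5 × 71 = 2 × V2
V2 = 355/2 = 177.5 mL

177.5 mL


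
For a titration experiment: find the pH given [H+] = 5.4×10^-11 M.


pH = -log10([H+]) = -log10(5.4×10^-11)
= 11 - log10(5.4)
= 11 - 0.73
= 10.27

10.27


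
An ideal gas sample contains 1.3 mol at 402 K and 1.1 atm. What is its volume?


PV = nRT  (R = 0.08206 L·atm/(mol·K))
V = nRT/P = 1.3×0.08206×402/1.1
= 38.986 L

38.986 L


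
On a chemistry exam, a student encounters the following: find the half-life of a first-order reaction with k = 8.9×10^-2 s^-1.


t½ = ln2/k = 0.693147/(8.9×10^-2 s^-1)
= 7.788 s

7.788 s


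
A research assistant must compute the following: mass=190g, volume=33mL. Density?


ρ = mass/volume
= 190/33
= 5.758 g/mL

5.758 g/mL


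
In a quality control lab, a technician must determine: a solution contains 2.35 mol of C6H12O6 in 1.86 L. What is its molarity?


M = n/V = 2.35/1.86 = 1.263 mol/L

1.263 M


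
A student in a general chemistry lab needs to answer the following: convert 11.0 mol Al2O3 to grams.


M(Al2O3) = 101.96 g/mol
mass = n × M = 11.0 × 101.96 = 1121.56 g

1121.56 g


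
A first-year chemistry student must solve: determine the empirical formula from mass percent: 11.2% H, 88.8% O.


Assume 100 g sample. Moles of each element:
  H: 11.2/1.008 = 11.111 mol
  O: 88.8/16.0 = 5.55 mol
Divide by smallest (5.55):
  H: 11.111/5.55 = 2.0
  O: 5.55/5.55 = 1.0
Empirical formula: H2O

H2O


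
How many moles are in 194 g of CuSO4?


M(CuSO4) = 159.62 g/mol
n = mass/M = 194/159.62 = 1.2154 mol

1.2154 mol


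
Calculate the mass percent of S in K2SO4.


M(K2SO4) = 2×39.1 + 1×32.07 + 4×16.0 = 174.27 g/mol
Mass of S = 1 × 32.07 = 32.07 g/mol
% S = 32.07/174.27 × 100 = 18.40%

18.40%


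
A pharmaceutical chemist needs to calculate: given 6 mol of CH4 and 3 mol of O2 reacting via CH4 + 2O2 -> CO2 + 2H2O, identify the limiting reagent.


Mole ratio available / coefficient:
  CH4: 6/1 = 6.000
  O2: 3/2 = 1.500
Smaller ratio is limiting.

O2


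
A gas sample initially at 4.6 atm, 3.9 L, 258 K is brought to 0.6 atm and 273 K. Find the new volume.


P1V1/T1 = P2V2/T2
V2 = P1V1T2/(T1P2)
= 4.6×3.9×273/(258×0.6)
= 31.638 L

31.638 L


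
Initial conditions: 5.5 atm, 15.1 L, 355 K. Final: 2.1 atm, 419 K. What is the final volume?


P1V1/T1 = P2V2/T2
V2 = P1V1T2/(T1P2)
= 5.5×15.1×419/(355×2.1)
= 46.677 L

46.677 L


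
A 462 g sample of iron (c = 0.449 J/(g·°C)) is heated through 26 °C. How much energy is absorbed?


q = mcΔT = 462 × 0.449 × 26
= 5393.39 J

5393.39 J


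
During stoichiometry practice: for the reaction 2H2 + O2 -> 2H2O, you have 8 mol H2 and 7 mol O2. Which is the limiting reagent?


Mole ratio available / coefficient:
  H2: 8/2 = 4.000
  O2: 7/1 = 7.000
Smaller ratio is limiting.

H2


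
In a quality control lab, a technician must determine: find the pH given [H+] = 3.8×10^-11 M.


pH = -log10([H+]) = -log10(3.8×10^-11)
= 11 - log10(3.8)
= 11 - 0.58
= 10.42

10.42


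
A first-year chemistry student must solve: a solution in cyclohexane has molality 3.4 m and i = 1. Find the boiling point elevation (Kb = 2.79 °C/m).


ΔTb = Kb × m × i
= 2.79 × 3.4 × 1
= 9.486 °C

9.486 °C


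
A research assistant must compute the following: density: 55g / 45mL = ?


ρ = mass/volume
= 55/45
= 1.222 g/mL

1.222 g/mL


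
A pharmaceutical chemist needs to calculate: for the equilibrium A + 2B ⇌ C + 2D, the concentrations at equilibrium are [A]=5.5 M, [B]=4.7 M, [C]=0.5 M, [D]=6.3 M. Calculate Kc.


Kc = [C][D]^2/([A][B]^2)
= (0.5^1 × 6.3^2)/(5.5^1 × 4.7^2)
= 19.845/121.495
= 0.1633

0.1633


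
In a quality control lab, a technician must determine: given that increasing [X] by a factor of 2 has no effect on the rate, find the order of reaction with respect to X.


rate ∝ [X]^n
rate ∝ [X]^0
Order in X: 0

0


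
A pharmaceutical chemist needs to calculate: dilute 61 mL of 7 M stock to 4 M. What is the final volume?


C1V1 = C2V2
7 × 61 = 4 × V2
V2 = 427/4 = 106.75 mL

106.75 mL


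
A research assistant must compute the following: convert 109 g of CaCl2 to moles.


M(CaCl2) = 110.98 g/mol
n = mass/M = 109/110.98 = 0.9822 mol

0.9822 mol


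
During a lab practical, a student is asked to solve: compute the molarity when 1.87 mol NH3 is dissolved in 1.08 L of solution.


M = n/V = 1.87/1.08 = 1.731 mol/L

1.731 M


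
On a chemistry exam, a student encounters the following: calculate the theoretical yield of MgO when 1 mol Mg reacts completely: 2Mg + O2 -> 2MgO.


Mole ratio MgO:Mg = 2:2
n(MgO) = 1 × 2/2 = 1.000 mol
mass = 1.000 × 40.31 = 40.31 g

40.31 g


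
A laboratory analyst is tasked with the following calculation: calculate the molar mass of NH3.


M(NH3) = 1×14.01 + 3×1.008
= 14.01 + 3.02
= 17.03 g/mol

17.03 g/mol


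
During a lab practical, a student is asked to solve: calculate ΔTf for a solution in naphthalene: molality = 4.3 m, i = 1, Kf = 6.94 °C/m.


ΔTf = Kf × m × i
= 6.94 × 4.3 × 1
= 29.842 °C

29.842 °C


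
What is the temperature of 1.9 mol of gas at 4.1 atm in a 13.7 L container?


PV = nRT  (R = 0.08206 L·atm/(mol·K))
T = PV/(nR) = 4.1×13.7/(1.9×0.08206)
= 56.17/0.155914
= 360.26 K

360.26 K


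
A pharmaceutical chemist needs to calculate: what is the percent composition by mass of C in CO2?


M(CO2) = 1×12.01 + 2×16.0 = 44.01 g/mol
Mass of C = 1 × 12.01 = 12.01 g/mol
% C = 12.01/44.01 × 100 = 27.29%

27.29%


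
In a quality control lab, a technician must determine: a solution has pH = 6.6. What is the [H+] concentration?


[H+] = 10^(-pH) = 10^(-6.6)
= 2.51×10^-7 M

2.51×10^-7 M


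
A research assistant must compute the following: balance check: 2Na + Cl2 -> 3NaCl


Equation: 2Na + Cl2 -> 3NaCl
Check atoms: Cl: 2≠3, Na: 2≠3
Not balanced

No, not balanced


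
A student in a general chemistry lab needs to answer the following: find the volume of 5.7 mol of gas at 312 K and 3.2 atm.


PV = nRT  (R = 0.08206 L·atm/(mol·K))
V = nRT/P = 5.7×0.08206×312/3.2
= 45.605 L

45.605 L


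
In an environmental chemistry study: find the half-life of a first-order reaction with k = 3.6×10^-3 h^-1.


t½ = ln2/k = 0.693147/(3.6×10^-3 h^-1)
= 192.5 h

192.5 h


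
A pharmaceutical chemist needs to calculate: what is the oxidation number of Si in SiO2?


x + 2(-2) = 0, so x = +4
Oxidation number: +4

+4


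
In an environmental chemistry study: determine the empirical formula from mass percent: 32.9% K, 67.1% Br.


Assume 100 g sample. Moles of each element:
  K: 32.9/39.1 = 0.841 mol
  Br: 67.1/79.9 = 0.84 mol
Divide by smallest (0.84):
  K: 0.841/0.84 = 1.0
  Br: 0.84/0.84 = 1.0
Empirical formula: KBr

KBr


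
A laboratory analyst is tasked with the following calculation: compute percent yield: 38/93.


% yield = actual/theoretical × 100
= 38/93 × 100
= 40.86%

40.86%


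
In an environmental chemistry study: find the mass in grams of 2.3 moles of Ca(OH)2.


M(Ca(OH)2) = 74.1 g/mol
mass = n × M = 2.3 × 74.1 = 170.43 g

170.43 g


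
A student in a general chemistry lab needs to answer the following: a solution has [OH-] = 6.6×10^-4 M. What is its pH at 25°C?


pOH = -log10([OH-]) = -log10(6.6×10^-4)
= 4 - log10(6.6) = 3.18
pH = 14 - pOH = 14 - 3.18 = 10.82

10.82


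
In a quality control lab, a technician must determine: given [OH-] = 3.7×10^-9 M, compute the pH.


pOH = -log10([OH-]) = -log10(3.7×10^-9)
= 9 - log10(3.7) = 8.43
pH = 14 - pOH = 14 - 8.43 = 5.57

5.57


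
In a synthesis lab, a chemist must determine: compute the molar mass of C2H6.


M(C2H6) = 2×12.01 + 6×1.008
= 24.02 + 6.05
= 30.07 g/mol

30.07 g/mol


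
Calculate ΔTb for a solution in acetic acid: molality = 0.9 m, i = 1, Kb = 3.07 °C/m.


ΔTb = Kb × m × i
= 3.07 × 0.9 × 1
= 2.763 °C

2.763 °C


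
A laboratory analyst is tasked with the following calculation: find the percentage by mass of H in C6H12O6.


M(C6H12O6) = 6×12.01 + 12×1.008 + 6×16.0 = 180.156 g/mol
Mass of H = 12 × 1.008 = 12.096 g/mol
% H = 12.096/180.156 × 100 = 6.71%

6.71%


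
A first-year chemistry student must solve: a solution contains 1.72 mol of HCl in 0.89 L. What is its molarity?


M = n/V = 1.72/0.89 = 1.933 mol/L

1.933 M


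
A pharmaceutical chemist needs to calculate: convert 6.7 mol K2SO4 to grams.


M(K2SO4) = 174.27 g/mol
mass = n × M = 6.7 × 174.27 = 1167.61 g

1167.61 g


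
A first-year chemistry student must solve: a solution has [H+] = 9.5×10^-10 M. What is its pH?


pH = -log10([H+]) = -log10(9.5×10^-10)
= 10 - log10(9.5)
= 10 - 0.98
= 9.02

9.02


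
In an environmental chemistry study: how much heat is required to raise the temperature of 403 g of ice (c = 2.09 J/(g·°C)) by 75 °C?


q = mcΔT = 403 × 2.09 × 75
= 63170.25 J

63170.25 J


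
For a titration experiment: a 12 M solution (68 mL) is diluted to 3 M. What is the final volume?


C1V1 = C2V2
12 × 68 = 3 × V2
V2 = 816/3 = 272.0 mL

272.0 mL


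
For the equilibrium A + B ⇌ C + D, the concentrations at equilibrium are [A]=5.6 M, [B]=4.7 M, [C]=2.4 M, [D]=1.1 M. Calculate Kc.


Kc = [C][D]/([A][B])
= (2.4^1 × 1.1^1)/(5.6^1 × 4.7^1)
= 2.64/26.32
= 0.1003

0.1003


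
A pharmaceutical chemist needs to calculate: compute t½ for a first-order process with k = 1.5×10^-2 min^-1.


t½ = ln2/k = 0.693147/(1.5×10^-2 min^-1)
= 46.21 min

46.21 min


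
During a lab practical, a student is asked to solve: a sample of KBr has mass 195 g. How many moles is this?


M(KBr) = 119.0 g/mol
n = mass/M = 195/119.0 = 1.6387 mol

1.6387 mol


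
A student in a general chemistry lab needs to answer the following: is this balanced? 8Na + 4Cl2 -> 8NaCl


Equation: 8Na + 4Cl2 -> 8NaCl
Check atoms: Cl: 8=8, Na: 8=8
Balanced

Yes, balanced


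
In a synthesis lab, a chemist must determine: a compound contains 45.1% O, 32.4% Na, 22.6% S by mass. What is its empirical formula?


Assume 100 g sample. Moles of each element:
  O: 45.1/16.0 = 2.819 mol
  Na: 32.4/22.99 = 1.409 mol
  S: 22.6/32.07 = 0.705 mol
Divide by smallest (0.705):
  O: 2.819/0.705 = 4.0
  Na: 1.409/0.705 = 2.0
  S: 0.705/0.705 = 1.0
Empirical formula: Na2SO4

Na2SO4


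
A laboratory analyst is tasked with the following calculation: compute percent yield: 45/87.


% yield = actual/theoretical × 100
= 45/87 × 100
= 51.72%

51.72%


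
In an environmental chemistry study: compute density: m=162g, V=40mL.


ρ = mass/volume
= 162/40
= 4.05 g/mL

4.05 g/mL


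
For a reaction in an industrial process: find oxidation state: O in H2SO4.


O is usually -2
Oxidation number: -2

-2


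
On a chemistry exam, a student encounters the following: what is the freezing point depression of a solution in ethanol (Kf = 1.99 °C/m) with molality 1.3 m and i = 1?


ΔTf = Kf × m × i
= 1.99 × 1.3 × 1
= 2.587 °C

2.587 °C


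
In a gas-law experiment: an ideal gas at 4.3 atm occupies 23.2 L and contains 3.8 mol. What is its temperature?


PV = nRT  (R = 0.08206 L·atm/(mol·K))
T = PV/(nR) = 4.3×23.2/(3.8×0.08206)
= 99.76/0.311828
= 319.92 K

319.92 K


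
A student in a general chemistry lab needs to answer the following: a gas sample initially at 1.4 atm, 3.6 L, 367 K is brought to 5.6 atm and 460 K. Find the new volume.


P1V1/T1 = P2V2/T2
V2 = P1V1T2/(T1P2)
= 1.4×3.6×460/(367×5.6)
= 1.128 L

1.128 L


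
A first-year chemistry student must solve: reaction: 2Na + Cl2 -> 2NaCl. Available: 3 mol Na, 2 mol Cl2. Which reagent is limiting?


Mole ratio available / coefficient:
  Na: 3/2 = 1.500
  Cl2: 2/1 = 2.000
Smaller ratio is limiting.

Na


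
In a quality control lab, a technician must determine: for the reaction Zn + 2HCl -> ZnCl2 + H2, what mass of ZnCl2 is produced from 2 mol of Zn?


Mole ratio ZnCl2:Zn = 1:1
n(ZnCl2) = 2 × 1/1 = 2.000 mol
mass = 2.000 × 136.28 = 272.56 g

272.56 g


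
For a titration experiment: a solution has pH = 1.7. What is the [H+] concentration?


[H+] = 10^(-pH) = 10^(-1.7)
= 2.0×10^-2 M

2.0×10^-2 M


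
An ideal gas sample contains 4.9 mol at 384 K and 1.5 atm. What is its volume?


PV = nRT  (R = 0.08206 L·atm/(mol·K))
V = nRT/P = 4.9×0.08206×384/1.5
= 102.936 L

102.936 L


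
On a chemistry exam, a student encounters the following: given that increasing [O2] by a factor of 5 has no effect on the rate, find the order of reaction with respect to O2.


rate ∝ [O2]^n
rate ∝ [O2]^0
Order in O2: 0

0


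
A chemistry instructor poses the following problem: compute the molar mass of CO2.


M(CO2) = 1×12.01 + 2×16.0
= 12.01 + 32.0
= 44.01 g/mol

44.01 g/mol


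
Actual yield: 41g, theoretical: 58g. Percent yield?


% yield = actual/theoretical × 100
= 41/58 × 100
= 70.69%

70.69%


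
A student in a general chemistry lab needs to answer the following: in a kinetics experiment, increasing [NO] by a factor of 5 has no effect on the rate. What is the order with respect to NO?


rate ∝ [NO]^n
rate ∝ [NO]^0
Order in NO: 0

0


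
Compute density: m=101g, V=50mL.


ρ = mass/volume
= 101/50
= 2.02 g/mL

2.02 g/mL


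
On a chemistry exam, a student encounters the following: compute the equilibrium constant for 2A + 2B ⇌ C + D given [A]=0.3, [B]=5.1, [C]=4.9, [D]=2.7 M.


Kc = [C][D]/([A]^2[B]^2)
= (4.9^1 × 2.7^1)/(0.3^2 × 5.1^2)
= 13.23/2.3409
= 5.652

5.652


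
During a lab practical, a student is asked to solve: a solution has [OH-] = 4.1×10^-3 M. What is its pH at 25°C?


pOH = -log10([OH-]) = -log10(4.1×10^-3)
= 3 - log10(4.1) = 2.39
pH = 14 - pOH = 14 - 2.39 = 11.61

11.61


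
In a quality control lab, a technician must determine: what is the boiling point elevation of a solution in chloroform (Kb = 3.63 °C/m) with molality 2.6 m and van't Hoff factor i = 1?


ΔTb = Kb × m × i
= 3.63 × 2.6 × 1
= 9.438 °C

9.438 °C


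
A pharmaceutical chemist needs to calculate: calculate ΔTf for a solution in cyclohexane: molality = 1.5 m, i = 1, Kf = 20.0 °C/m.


ΔTf = Kf × m × i
= 20.0 × 1.5 × 1
= 30.0 °C

30.0 °C


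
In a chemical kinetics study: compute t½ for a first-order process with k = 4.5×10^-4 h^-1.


t½ = ln2/k = 0.693147/(4.5×10^-4 h^-1)
= 1540 h

1540 h


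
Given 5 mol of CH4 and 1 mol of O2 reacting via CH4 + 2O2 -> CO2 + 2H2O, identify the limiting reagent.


Mole ratio available / coefficient:
  CH4: 5/1 = 5.000
  O2: 1/2 = 0.500
Smaller ratio is limiting.

O2


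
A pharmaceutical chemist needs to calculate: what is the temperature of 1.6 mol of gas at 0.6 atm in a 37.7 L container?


PV = nRT  (R = 0.08206 L·atm/(mol·K))
T = PV/(nR) = 0.6×37.7/(1.6×0.08206)
= 22.62/0.131296
= 172.28 K

172.28 K


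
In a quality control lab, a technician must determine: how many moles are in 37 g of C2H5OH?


M(C2H5OH) = 46.07 g/mol
n = mass/M = 37/46.07 = 0.8031 mol

0.8031 mol


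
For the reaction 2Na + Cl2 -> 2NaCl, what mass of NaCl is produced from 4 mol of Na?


Mole ratio NaCl:Na = 2:2
n(NaCl) = 4 × 2/2 = 4.000 mol
mass = 4.000 × 58.44 = 233.76 g

233.76 g


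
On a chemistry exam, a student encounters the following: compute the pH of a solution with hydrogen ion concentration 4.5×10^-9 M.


pH = -log10([H+]) = -log10(4.5×10^-9)
= 9 - log10(4.5)
= 9 - 0.65
= 8.35

8.35


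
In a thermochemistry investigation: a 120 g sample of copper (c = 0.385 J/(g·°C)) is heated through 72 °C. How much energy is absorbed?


q = mcΔT = 120 × 0.385 × 72
= 3326.40 J

3326.40 J


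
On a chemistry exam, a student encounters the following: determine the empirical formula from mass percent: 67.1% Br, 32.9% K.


Assume 100 g sample. Moles of each element:
  Br: 67.1/79.9 = 0.84 mol
  K: 32.9/39.1 = 0.841 mol
Divide by smallest (0.84):
  Br: 0.84/0.84 = 1.0
  K: 0.841/0.84 = 1.0
Empirical formula: KBr

KBr


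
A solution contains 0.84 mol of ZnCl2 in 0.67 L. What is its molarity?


M = n/V = 0.84/0.67 = 1.254 mol/L

1.254 M


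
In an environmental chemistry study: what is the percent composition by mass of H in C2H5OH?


M(C2H5OH) = 2×12.01 + 6×1.008 + 1×16.0 = 46.068 g/mol
Mass of H = 6 × 1.008 = 6.048 g/mol
% H = 6.048/46.068 × 100 = 13.13%

13.13%


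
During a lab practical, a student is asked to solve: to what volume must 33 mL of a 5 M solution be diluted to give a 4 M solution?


C1V1 = C2V2
5 × 33 = 4 × V2
V2 = 165/4 = 41.25 mL

41.25 mL


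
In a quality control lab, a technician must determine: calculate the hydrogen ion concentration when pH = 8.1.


[H+] = 10^(-pH) = 10^(-8.1)
= 7.94×10^-9 M

7.94×10^-9 M


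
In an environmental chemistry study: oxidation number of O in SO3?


O is usually -2
Oxidation number: -2

-2


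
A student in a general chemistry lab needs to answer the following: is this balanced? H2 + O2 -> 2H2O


Equation: H2 + O2 -> 2H2O
Check atoms: H: 2≠4, O: 2=2
Not balanced

No, not balanced


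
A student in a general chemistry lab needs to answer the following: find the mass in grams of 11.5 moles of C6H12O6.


M(C6H12O6) = 180.16 g/mol
mass = n × M = 11.5 × 180.16 = 2071.84 g

2071.84 g


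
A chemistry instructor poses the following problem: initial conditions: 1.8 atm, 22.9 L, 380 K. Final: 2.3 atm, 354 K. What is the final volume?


P1V1/T1 = P2V2/T2
V2 = P1V1T2/(T1P2)
= 1.8×22.9×354/(380×2.3)
= 16.696 L

16.696 L


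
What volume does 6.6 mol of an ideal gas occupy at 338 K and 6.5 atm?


PV = nRT  (R = 0.08206 L·atm/(mol·K))
V = nRT/P = 6.6×0.08206×338/6.5
= 28.163 L

28.163 L


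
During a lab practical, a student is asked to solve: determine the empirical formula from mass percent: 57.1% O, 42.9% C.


Assume 100 g sample. Moles of each element:
  O: 57.1/16.0 = 3.569 mol
  C: 42.9/12.01 = 3.572 mol
Divide by smallest (3.569):
  O: 3.569/3.569 = 1.0
  C: 3.572/3.569 = 1.0
Empirical formula: CO

CO


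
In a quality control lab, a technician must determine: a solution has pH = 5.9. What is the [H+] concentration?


[H+] = 10^(-pH) = 10^(-5.9)
= 1.26×10^-6 M

1.26×10^-6 M


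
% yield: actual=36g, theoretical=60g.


% yield = actual/theoretical × 100
= 36/60 × 100
= 60.0%

60.0%


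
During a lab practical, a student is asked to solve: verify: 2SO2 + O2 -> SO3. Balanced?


Equation: 2SO2 + O2 -> SO3
Check atoms: O: 6≠3, S: 2≠1
Not balanced

No, not balanced


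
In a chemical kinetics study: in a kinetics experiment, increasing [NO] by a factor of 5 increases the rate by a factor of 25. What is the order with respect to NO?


rate ∝ [NO]^n
5^n = 25 → n = 2
Order in NO: 2

2


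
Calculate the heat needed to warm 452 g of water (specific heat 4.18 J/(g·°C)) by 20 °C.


q = mcΔT = 452 × 4.18 × 20
= 37787.20 J

37787.20 J


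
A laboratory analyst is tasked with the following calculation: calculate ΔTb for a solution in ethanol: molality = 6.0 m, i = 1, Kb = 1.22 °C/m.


ΔTb = Kb × m × i
= 1.22 × 6.0 × 1
= 7.32 °C

7.32 °C


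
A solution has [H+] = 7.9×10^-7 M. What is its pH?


pH = -log10([H+]) = -log10(7.9×10^-7)
= 7 - log10(7.9)
= 7 - 0.9
= 6.1

6.1


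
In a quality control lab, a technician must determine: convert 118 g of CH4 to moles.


M(CH4) = 16.04 g/mol
n = mass/M = 118/16.04 = 7.3566 mol

7.3566 mol


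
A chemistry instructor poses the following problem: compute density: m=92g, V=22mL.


ρ = mass/volume
= 92/22
= 4.182 g/mL

4.182 g/mL


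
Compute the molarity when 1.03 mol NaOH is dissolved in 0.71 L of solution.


M = n/V = 1.03/0.71 = 1.451 mol/L

1.451 M


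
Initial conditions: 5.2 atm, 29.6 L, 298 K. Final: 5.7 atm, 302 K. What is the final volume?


P1V1/T1 = P2V2/T2
V2 = P1V1T2/(T1P2)
= 5.2×29.6×302/(298×5.7)
= 27.366 L

27.366 L


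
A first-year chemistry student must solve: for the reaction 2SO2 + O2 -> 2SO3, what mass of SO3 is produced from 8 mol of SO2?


Mole ratio SO3:SO2 = 2:2
n(SO3) = 8 × 2/2 = 8.000 mol
mass = 8.000 × 80.07 = 640.56 g

640.56 g


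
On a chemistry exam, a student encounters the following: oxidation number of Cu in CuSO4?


Sulfate is -2, so Cu = +2
Oxidation number: +2

+2


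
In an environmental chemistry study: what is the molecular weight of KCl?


M(KCl) = 1×39.1 + 1×35.45
= 39.1 + 35.45
= 74.55 g/mol

74.55 g/mol


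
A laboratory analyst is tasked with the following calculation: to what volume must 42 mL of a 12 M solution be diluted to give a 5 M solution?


C1V1 = C2V2
12 × 42 = 5 × V2
V2 = 504/5 = 100.8 mL

100.8 mL


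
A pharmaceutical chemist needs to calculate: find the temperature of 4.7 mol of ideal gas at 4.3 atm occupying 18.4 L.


PV = nRT  (R = 0.08206 L·atm/(mol·K))
T = PV/(nR) = 4.3×18.4/(4.7×0.08206)
= 79.12/0.385682
= 205.14 K

205.14 K


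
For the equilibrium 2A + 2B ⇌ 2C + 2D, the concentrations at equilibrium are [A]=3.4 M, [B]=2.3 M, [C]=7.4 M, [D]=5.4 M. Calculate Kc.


Kc = [C]^2[D]^2/([A]^2[B]^2)
= (7.4^2 × 5.4^2)/(3.4^2 × 2.3^2)
= 1596.8016/61.1524
= 26.11

26.11


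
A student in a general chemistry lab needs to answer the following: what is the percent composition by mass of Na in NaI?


M(NaI) = 1×22.99 + 1×126.9 = 149.89 g/mol
Mass of Na = 1 × 22.99 = 22.99 g/mol
% Na = 22.99/149.89 × 100 = 15.34%

15.34%


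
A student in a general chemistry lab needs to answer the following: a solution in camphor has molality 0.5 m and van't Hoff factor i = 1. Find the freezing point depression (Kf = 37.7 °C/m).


ΔTf = Kf × m × i
= 37.7 × 0.5 × 1
= 18.85 °C

18.85 °C


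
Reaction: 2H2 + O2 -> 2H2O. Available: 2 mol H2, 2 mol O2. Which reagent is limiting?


Mole ratio available / coefficient:
  H2: 2/2 = 1.000
  O2: 2/1 = 2.000
Smaller ratio is limiting.

H2


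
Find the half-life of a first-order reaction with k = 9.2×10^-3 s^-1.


t½ = ln2/k = 0.693147/(9.2×10^-3 s^-1)
= 75.34 s

75.34 s


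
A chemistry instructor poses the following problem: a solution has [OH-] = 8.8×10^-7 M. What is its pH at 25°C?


pOH = -log10([OH-]) = -log10(8.8×10^-7)
= 7 - log10(8.8) = 6.06
pH = 14 - pOH = 14 - 6.06 = 7.94

7.94


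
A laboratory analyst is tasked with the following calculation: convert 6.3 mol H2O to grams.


M(H2O) = 18.02 g/mol
mass = n × M = 6.3 × 18.02 = 113.53 g

113.53 g


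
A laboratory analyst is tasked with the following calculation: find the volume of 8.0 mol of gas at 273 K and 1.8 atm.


PV = nRT  (R = 0.08206 L·atm/(mol·K))
V = nRT/P = 8.0×0.08206×273/1.8
= 99.566 L

99.566 L


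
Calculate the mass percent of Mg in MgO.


M(MgO) = 1×24.31 + 1×16.0 = 40.31 g/mol
Mass of Mg = 1 × 24.31 = 24.31 g/mol
% Mg = 24.31/40.31 × 100 = 60.31%

60.31%


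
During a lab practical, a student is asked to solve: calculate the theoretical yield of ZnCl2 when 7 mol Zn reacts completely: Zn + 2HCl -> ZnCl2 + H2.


Mole ratio ZnCl2:Zn = 1:1
n(ZnCl2) = 7 × 1/1 = 7.000 mol
mass = 7.000 × 136.28 = 953.96 g

953.96 g


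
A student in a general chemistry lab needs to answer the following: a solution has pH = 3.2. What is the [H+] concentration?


[H+] = 10^(-pH) = 10^(-3.2)
= 6.31×10^-4 M

6.31×10^-4 M


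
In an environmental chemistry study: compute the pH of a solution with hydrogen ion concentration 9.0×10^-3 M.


pH = -log10([H+]) = -log10(9.0×10^-3)
= 3 - log10(9.0)
= 3 - 0.95
= 2.05

2.05


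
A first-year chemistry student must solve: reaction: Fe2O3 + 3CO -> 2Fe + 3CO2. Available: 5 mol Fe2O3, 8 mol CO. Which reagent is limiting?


Mole ratio available / coefficient:
  Fe2O3: 5/1 = 5.000
  CO: 8/3 = 2.667
Smaller ratio is limiting.

CO


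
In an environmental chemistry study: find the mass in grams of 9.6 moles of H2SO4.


M(H2SO4) = 98.09 g/mol
mass = n × M = 9.6 × 98.09 = 941.66 g

941.66 g


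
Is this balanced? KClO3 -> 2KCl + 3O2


Equation: KClO3 -> 2KCl + 3O2
Check atoms: Cl: 1≠2, K: 1≠2, O: 3≠6
Not balanced

No, not balanced


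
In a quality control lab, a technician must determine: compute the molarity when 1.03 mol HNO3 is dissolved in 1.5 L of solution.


M = n/V = 1.03/1.5 = 0.687 mol/L

0.687 M


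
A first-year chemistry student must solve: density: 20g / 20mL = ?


ρ = mass/volume
= 20/20
= 1.0 g/mL

1.0 g/mL


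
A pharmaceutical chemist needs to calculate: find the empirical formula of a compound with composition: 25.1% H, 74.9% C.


Assume 100 g sample. Moles of each element:
  H: 25.1/1.008 = 24.901 mol
  C: 74.9/12.01 = 6.236 mol
Divide by smallest (6.236):
  H: 24.901/6.236 = 3.99
  C: 6.236/6.236 = 1.0
Empirical formula: CH4

CH4


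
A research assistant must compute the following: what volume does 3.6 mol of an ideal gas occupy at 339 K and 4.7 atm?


PV = nRT  (R = 0.08206 L·atm/(mol·K))
V = nRT/P = 3.6×0.08206×339/4.7
= 21.308 L

21.308 L


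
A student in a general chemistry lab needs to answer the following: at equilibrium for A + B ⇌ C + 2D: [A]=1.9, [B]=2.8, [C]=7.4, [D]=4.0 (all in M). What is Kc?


Kc = [C][D]^2/([A][B])
= (7.4^1 × 4.0^2)/(1.9^1 × 2.8^1)
= 118.4/5.32
= 22.26

22.26


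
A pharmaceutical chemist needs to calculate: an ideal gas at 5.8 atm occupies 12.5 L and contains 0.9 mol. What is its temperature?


PV = nRT  (R = 0.08206 L·atm/(mol·K))
T = PV/(nR) = 5.8×12.5/(0.9×0.08206)
= 72.50/0.073854
= 981.67 K

981.67 K


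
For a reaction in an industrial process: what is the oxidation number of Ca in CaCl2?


Group 2 metal: +2
Oxidation number: +2

+2


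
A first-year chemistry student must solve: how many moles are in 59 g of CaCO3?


M(CaCO3) = 100.09 g/mol
n = mass/M = 59/100.09 = 0.5895 mol

0.5895 mol


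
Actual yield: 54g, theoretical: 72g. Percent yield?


% yield = actual/theoretical × 100
= 54/72 × 100
= 75.0%

75.0%


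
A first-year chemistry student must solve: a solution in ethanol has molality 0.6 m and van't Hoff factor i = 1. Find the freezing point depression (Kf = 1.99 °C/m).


ΔTf = Kf × m × i
= 1.99 × 0.6 × 1
= 1.194 °C

1.194 °C


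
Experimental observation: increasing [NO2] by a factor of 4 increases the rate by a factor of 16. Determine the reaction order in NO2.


rate ∝ [NO2]^n
4^n = 16 → n = 2
Order in NO2: 2

2
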